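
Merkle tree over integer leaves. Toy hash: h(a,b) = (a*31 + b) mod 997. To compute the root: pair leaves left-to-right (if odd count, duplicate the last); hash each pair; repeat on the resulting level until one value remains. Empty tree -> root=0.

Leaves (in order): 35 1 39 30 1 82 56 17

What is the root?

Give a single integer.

L0: [35, 1, 39, 30, 1, 82, 56, 17]
L1: h(35,1)=(35*31+1)%997=89 h(39,30)=(39*31+30)%997=242 h(1,82)=(1*31+82)%997=113 h(56,17)=(56*31+17)%997=756 -> [89, 242, 113, 756]
L2: h(89,242)=(89*31+242)%997=10 h(113,756)=(113*31+756)%997=271 -> [10, 271]
L3: h(10,271)=(10*31+271)%997=581 -> [581]

Answer: 581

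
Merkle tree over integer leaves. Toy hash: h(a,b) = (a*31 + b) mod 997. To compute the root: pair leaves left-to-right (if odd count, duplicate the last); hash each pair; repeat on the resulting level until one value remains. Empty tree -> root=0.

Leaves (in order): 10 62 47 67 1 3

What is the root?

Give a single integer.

L0: [10, 62, 47, 67, 1, 3]
L1: h(10,62)=(10*31+62)%997=372 h(47,67)=(47*31+67)%997=527 h(1,3)=(1*31+3)%997=34 -> [372, 527, 34]
L2: h(372,527)=(372*31+527)%997=95 h(34,34)=(34*31+34)%997=91 -> [95, 91]
L3: h(95,91)=(95*31+91)%997=45 -> [45]

Answer: 45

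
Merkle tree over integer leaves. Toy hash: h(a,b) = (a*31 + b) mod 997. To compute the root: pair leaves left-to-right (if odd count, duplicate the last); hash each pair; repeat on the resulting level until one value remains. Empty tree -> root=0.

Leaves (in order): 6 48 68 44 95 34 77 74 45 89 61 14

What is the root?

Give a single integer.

L0: [6, 48, 68, 44, 95, 34, 77, 74, 45, 89, 61, 14]
L1: h(6,48)=(6*31+48)%997=234 h(68,44)=(68*31+44)%997=158 h(95,34)=(95*31+34)%997=985 h(77,74)=(77*31+74)%997=467 h(45,89)=(45*31+89)%997=487 h(61,14)=(61*31+14)%997=908 -> [234, 158, 985, 467, 487, 908]
L2: h(234,158)=(234*31+158)%997=433 h(985,467)=(985*31+467)%997=95 h(487,908)=(487*31+908)%997=53 -> [433, 95, 53]
L3: h(433,95)=(433*31+95)%997=557 h(53,53)=(53*31+53)%997=699 -> [557, 699]
L4: h(557,699)=(557*31+699)%997=20 -> [20]

Answer: 20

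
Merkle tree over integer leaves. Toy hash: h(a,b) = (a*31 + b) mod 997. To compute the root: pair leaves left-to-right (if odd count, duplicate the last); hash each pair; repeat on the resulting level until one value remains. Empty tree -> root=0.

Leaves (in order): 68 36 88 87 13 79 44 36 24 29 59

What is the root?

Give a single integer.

L0: [68, 36, 88, 87, 13, 79, 44, 36, 24, 29, 59]
L1: h(68,36)=(68*31+36)%997=150 h(88,87)=(88*31+87)%997=821 h(13,79)=(13*31+79)%997=482 h(44,36)=(44*31+36)%997=403 h(24,29)=(24*31+29)%997=773 h(59,59)=(59*31+59)%997=891 -> [150, 821, 482, 403, 773, 891]
L2: h(150,821)=(150*31+821)%997=486 h(482,403)=(482*31+403)%997=390 h(773,891)=(773*31+891)%997=926 -> [486, 390, 926]
L3: h(486,390)=(486*31+390)%997=501 h(926,926)=(926*31+926)%997=719 -> [501, 719]
L4: h(501,719)=(501*31+719)%997=298 -> [298]

Answer: 298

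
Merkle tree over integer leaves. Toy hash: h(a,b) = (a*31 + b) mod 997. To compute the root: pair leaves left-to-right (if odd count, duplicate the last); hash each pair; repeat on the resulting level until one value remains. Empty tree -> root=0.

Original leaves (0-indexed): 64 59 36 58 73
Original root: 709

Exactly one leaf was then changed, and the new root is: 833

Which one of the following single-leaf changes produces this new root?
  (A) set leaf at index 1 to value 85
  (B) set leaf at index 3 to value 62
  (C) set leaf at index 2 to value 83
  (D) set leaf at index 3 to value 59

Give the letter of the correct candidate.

Answer: B

Derivation:
Original leaves: [64, 59, 36, 58, 73]
Target new root: 833
Try each candidate change and compute the resulting root:
Candidate A: set leaf[1] = 85 -> leaves = [64, 85, 36, 58, 73]
  L0: [64, 85, 36, 58, 73]
  L1: h(64,85)=(64*31+85)%997=75 h(36,58)=(36*31+58)%997=177 h(73,73)=(73*31+73)%997=342 -> [75, 177, 342]
  L2: h(75,177)=(75*31+177)%997=508 h(342,342)=(342*31+342)%997=974 -> [508, 974]
  L3: h(508,974)=(508*31+974)%997=770 -> [770]
  root = 770 != target 833
Candidate B: set leaf[3] = 62 -> leaves = [64, 59, 36, 62, 73]
  L0: [64, 59, 36, 62, 73]
  L1: h(64,59)=(64*31+59)%997=49 h(36,62)=(36*31+62)%997=181 h(73,73)=(73*31+73)%997=342 -> [49, 181, 342]
  L2: h(49,181)=(49*31+181)%997=703 h(342,342)=(342*31+342)%997=974 -> [703, 974]
  L3: h(703,974)=(703*31+974)%997=833 -> [833]
  root = 833 == target 833  ** MATCH **
Candidate C: set leaf[2] = 83 -> leaves = [64, 59, 83, 58, 73]
  L0: [64, 59, 83, 58, 73]
  L1: h(64,59)=(64*31+59)%997=49 h(83,58)=(83*31+58)%997=637 h(73,73)=(73*31+73)%997=342 -> [49, 637, 342]
  L2: h(49,637)=(49*31+637)%997=162 h(342,342)=(342*31+342)%997=974 -> [162, 974]
  L3: h(162,974)=(162*31+974)%997=14 -> [14]
  root = 14 != target 833
Candidate D: set leaf[3] = 59 -> leaves = [64, 59, 36, 59, 73]
  L0: [64, 59, 36, 59, 73]
  L1: h(64,59)=(64*31+59)%997=49 h(36,59)=(36*31+59)%997=178 h(73,73)=(73*31+73)%997=342 -> [49, 178, 342]
  L2: h(49,178)=(49*31+178)%997=700 h(342,342)=(342*31+342)%997=974 -> [700, 974]
  L3: h(700,974)=(700*31+974)%997=740 -> [740]
  root = 740 != target 833
Candidate B produces the target root.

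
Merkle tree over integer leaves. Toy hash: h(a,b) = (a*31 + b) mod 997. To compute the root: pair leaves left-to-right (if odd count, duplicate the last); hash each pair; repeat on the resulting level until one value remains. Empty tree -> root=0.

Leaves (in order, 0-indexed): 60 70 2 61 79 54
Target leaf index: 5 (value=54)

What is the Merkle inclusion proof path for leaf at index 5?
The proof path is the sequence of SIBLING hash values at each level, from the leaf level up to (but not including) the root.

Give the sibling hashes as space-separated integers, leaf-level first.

L0 (leaves): [60, 70, 2, 61, 79, 54], target index=5
L1: h(60,70)=(60*31+70)%997=933 [pair 0] h(2,61)=(2*31+61)%997=123 [pair 1] h(79,54)=(79*31+54)%997=509 [pair 2] -> [933, 123, 509]
  Sibling for proof at L0: 79
L2: h(933,123)=(933*31+123)%997=133 [pair 0] h(509,509)=(509*31+509)%997=336 [pair 1] -> [133, 336]
  Sibling for proof at L1: 509
L3: h(133,336)=(133*31+336)%997=471 [pair 0] -> [471]
  Sibling for proof at L2: 133
Root: 471
Proof path (sibling hashes from leaf to root): [79, 509, 133]

Answer: 79 509 133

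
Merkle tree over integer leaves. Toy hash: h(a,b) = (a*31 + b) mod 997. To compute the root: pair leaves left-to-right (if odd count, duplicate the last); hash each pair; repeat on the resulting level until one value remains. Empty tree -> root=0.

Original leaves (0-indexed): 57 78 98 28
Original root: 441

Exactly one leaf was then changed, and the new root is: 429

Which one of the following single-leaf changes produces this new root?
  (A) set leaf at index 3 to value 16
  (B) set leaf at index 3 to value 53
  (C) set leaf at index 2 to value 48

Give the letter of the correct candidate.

Original leaves: [57, 78, 98, 28]
Target new root: 429
Try each candidate change and compute the resulting root:
Candidate A: set leaf[3] = 16 -> leaves = [57, 78, 98, 16]
  L0: [57, 78, 98, 16]
  L1: h(57,78)=(57*31+78)%997=848 h(98,16)=(98*31+16)%997=63 -> [848, 63]
  L2: h(848,63)=(848*31+63)%997=429 -> [429]
  root = 429 == target 429  ** MATCH **
Candidate B: set leaf[3] = 53 -> leaves = [57, 78, 98, 53]
  L0: [57, 78, 98, 53]
  L1: h(57,78)=(57*31+78)%997=848 h(98,53)=(98*31+53)%997=100 -> [848, 100]
  L2: h(848,100)=(848*31+100)%997=466 -> [466]
  root = 466 != target 429
Candidate C: set leaf[2] = 48 -> leaves = [57, 78, 48, 28]
  L0: [57, 78, 48, 28]
  L1: h(57,78)=(57*31+78)%997=848 h(48,28)=(48*31+28)%997=519 -> [848, 519]
  L2: h(848,519)=(848*31+519)%997=885 -> [885]
  root = 885 != target 429
Candidate A produces the target root.

Answer: A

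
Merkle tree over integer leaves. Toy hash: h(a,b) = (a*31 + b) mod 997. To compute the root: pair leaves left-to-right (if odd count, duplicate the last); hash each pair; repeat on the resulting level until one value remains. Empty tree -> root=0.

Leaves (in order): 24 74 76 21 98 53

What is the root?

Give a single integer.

L0: [24, 74, 76, 21, 98, 53]
L1: h(24,74)=(24*31+74)%997=818 h(76,21)=(76*31+21)%997=383 h(98,53)=(98*31+53)%997=100 -> [818, 383, 100]
L2: h(818,383)=(818*31+383)%997=816 h(100,100)=(100*31+100)%997=209 -> [816, 209]
L3: h(816,209)=(816*31+209)%997=580 -> [580]

Answer: 580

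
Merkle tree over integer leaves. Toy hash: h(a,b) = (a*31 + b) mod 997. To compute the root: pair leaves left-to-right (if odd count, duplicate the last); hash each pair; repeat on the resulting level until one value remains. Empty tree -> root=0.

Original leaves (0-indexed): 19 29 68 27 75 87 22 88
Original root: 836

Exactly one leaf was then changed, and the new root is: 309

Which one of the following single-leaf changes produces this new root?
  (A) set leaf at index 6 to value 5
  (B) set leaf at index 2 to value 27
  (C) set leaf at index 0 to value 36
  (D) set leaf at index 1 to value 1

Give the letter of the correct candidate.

Answer: A

Derivation:
Original leaves: [19, 29, 68, 27, 75, 87, 22, 88]
Target new root: 309
Try each candidate change and compute the resulting root:
Candidate A: set leaf[6] = 5 -> leaves = [19, 29, 68, 27, 75, 87, 5, 88]
  L0: [19, 29, 68, 27, 75, 87, 5, 88]
  L1: h(19,29)=(19*31+29)%997=618 h(68,27)=(68*31+27)%997=141 h(75,87)=(75*31+87)%997=418 h(5,88)=(5*31+88)%997=243 -> [618, 141, 418, 243]
  L2: h(618,141)=(618*31+141)%997=356 h(418,243)=(418*31+243)%997=240 -> [356, 240]
  L3: h(356,240)=(356*31+240)%997=309 -> [309]
  root = 309 == target 309  ** MATCH **
Candidate B: set leaf[2] = 27 -> leaves = [19, 29, 27, 27, 75, 87, 22, 88]
  L0: [19, 29, 27, 27, 75, 87, 22, 88]
  L1: h(19,29)=(19*31+29)%997=618 h(27,27)=(27*31+27)%997=864 h(75,87)=(75*31+87)%997=418 h(22,88)=(22*31+88)%997=770 -> [618, 864, 418, 770]
  L2: h(618,864)=(618*31+864)%997=82 h(418,770)=(418*31+770)%997=767 -> [82, 767]
  L3: h(82,767)=(82*31+767)%997=318 -> [318]
  root = 318 != target 309
Candidate C: set leaf[0] = 36 -> leaves = [36, 29, 68, 27, 75, 87, 22, 88]
  L0: [36, 29, 68, 27, 75, 87, 22, 88]
  L1: h(36,29)=(36*31+29)%997=148 h(68,27)=(68*31+27)%997=141 h(75,87)=(75*31+87)%997=418 h(22,88)=(22*31+88)%997=770 -> [148, 141, 418, 770]
  L2: h(148,141)=(148*31+141)%997=741 h(418,770)=(418*31+770)%997=767 -> [741, 767]
  L3: h(741,767)=(741*31+767)%997=807 -> [807]
  root = 807 != target 309
Candidate D: set leaf[1] = 1 -> leaves = [19, 1, 68, 27, 75, 87, 22, 88]
  L0: [19, 1, 68, 27, 75, 87, 22, 88]
  L1: h(19,1)=(19*31+1)%997=590 h(68,27)=(68*31+27)%997=141 h(75,87)=(75*31+87)%997=418 h(22,88)=(22*31+88)%997=770 -> [590, 141, 418, 770]
  L2: h(590,141)=(590*31+141)%997=485 h(418,770)=(418*31+770)%997=767 -> [485, 767]
  L3: h(485,767)=(485*31+767)%997=847 -> [847]
  root = 847 != target 309
Candidate A produces the target root.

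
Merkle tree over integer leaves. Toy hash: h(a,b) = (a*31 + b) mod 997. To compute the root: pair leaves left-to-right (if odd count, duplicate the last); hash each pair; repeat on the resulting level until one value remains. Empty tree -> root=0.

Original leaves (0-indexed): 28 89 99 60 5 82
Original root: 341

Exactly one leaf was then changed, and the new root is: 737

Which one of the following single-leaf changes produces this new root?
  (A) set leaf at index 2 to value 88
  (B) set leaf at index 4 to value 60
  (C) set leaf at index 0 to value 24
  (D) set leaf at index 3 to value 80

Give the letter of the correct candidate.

Answer: A

Derivation:
Original leaves: [28, 89, 99, 60, 5, 82]
Target new root: 737
Try each candidate change and compute the resulting root:
Candidate A: set leaf[2] = 88 -> leaves = [28, 89, 88, 60, 5, 82]
  L0: [28, 89, 88, 60, 5, 82]
  L1: h(28,89)=(28*31+89)%997=957 h(88,60)=(88*31+60)%997=794 h(5,82)=(5*31+82)%997=237 -> [957, 794, 237]
  L2: h(957,794)=(957*31+794)%997=551 h(237,237)=(237*31+237)%997=605 -> [551, 605]
  L3: h(551,605)=(551*31+605)%997=737 -> [737]
  root = 737 == target 737  ** MATCH **
Candidate B: set leaf[4] = 60 -> leaves = [28, 89, 99, 60, 60, 82]
  L0: [28, 89, 99, 60, 60, 82]
  L1: h(28,89)=(28*31+89)%997=957 h(99,60)=(99*31+60)%997=138 h(60,82)=(60*31+82)%997=945 -> [957, 138, 945]
  L2: h(957,138)=(957*31+138)%997=892 h(945,945)=(945*31+945)%997=330 -> [892, 330]
  L3: h(892,330)=(892*31+330)%997=66 -> [66]
  root = 66 != target 737
Candidate C: set leaf[0] = 24 -> leaves = [24, 89, 99, 60, 5, 82]
  L0: [24, 89, 99, 60, 5, 82]
  L1: h(24,89)=(24*31+89)%997=833 h(99,60)=(99*31+60)%997=138 h(5,82)=(5*31+82)%997=237 -> [833, 138, 237]
  L2: h(833,138)=(833*31+138)%997=39 h(237,237)=(237*31+237)%997=605 -> [39, 605]
  L3: h(39,605)=(39*31+605)%997=817 -> [817]
  root = 817 != target 737
Candidate D: set leaf[3] = 80 -> leaves = [28, 89, 99, 80, 5, 82]
  L0: [28, 89, 99, 80, 5, 82]
  L1: h(28,89)=(28*31+89)%997=957 h(99,80)=(99*31+80)%997=158 h(5,82)=(5*31+82)%997=237 -> [957, 158, 237]
  L2: h(957,158)=(957*31+158)%997=912 h(237,237)=(237*31+237)%997=605 -> [912, 605]
  L3: h(912,605)=(912*31+605)%997=961 -> [961]
  root = 961 != target 737
Candidate A produces the target root.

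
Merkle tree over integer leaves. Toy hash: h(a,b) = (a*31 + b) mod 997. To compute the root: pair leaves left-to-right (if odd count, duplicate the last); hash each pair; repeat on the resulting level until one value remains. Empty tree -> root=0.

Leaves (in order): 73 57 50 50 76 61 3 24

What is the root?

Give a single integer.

Answer: 247

Derivation:
L0: [73, 57, 50, 50, 76, 61, 3, 24]
L1: h(73,57)=(73*31+57)%997=326 h(50,50)=(50*31+50)%997=603 h(76,61)=(76*31+61)%997=423 h(3,24)=(3*31+24)%997=117 -> [326, 603, 423, 117]
L2: h(326,603)=(326*31+603)%997=739 h(423,117)=(423*31+117)%997=269 -> [739, 269]
L3: h(739,269)=(739*31+269)%997=247 -> [247]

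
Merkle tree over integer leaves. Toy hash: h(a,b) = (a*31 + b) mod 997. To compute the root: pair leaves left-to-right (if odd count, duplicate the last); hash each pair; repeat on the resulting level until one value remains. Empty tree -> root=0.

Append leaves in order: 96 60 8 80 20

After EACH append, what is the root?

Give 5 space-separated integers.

After append 96 (leaves=[96]):
  L0: [96]
  root=96
After append 60 (leaves=[96, 60]):
  L0: [96, 60]
  L1: h(96,60)=(96*31+60)%997=45 -> [45]
  root=45
After append 8 (leaves=[96, 60, 8]):
  L0: [96, 60, 8]
  L1: h(96,60)=(96*31+60)%997=45 h(8,8)=(8*31+8)%997=256 -> [45, 256]
  L2: h(45,256)=(45*31+256)%997=654 -> [654]
  root=654
After append 80 (leaves=[96, 60, 8, 80]):
  L0: [96, 60, 8, 80]
  L1: h(96,60)=(96*31+60)%997=45 h(8,80)=(8*31+80)%997=328 -> [45, 328]
  L2: h(45,328)=(45*31+328)%997=726 -> [726]
  root=726
After append 20 (leaves=[96, 60, 8, 80, 20]):
  L0: [96, 60, 8, 80, 20]
  L1: h(96,60)=(96*31+60)%997=45 h(8,80)=(8*31+80)%997=328 h(20,20)=(20*31+20)%997=640 -> [45, 328, 640]
  L2: h(45,328)=(45*31+328)%997=726 h(640,640)=(640*31+640)%997=540 -> [726, 540]
  L3: h(726,540)=(726*31+540)%997=115 -> [115]
  root=115

Answer: 96 45 654 726 115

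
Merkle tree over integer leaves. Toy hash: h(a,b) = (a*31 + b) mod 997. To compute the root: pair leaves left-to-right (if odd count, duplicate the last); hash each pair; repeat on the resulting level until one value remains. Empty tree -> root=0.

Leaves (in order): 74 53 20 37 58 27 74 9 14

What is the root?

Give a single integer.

L0: [74, 53, 20, 37, 58, 27, 74, 9, 14]
L1: h(74,53)=(74*31+53)%997=353 h(20,37)=(20*31+37)%997=657 h(58,27)=(58*31+27)%997=828 h(74,9)=(74*31+9)%997=309 h(14,14)=(14*31+14)%997=448 -> [353, 657, 828, 309, 448]
L2: h(353,657)=(353*31+657)%997=633 h(828,309)=(828*31+309)%997=55 h(448,448)=(448*31+448)%997=378 -> [633, 55, 378]
L3: h(633,55)=(633*31+55)%997=735 h(378,378)=(378*31+378)%997=132 -> [735, 132]
L4: h(735,132)=(735*31+132)%997=983 -> [983]

Answer: 983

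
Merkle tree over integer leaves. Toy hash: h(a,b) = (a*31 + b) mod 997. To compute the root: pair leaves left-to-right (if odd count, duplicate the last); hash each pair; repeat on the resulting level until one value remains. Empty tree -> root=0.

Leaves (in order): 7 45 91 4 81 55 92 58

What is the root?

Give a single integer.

Answer: 82

Derivation:
L0: [7, 45, 91, 4, 81, 55, 92, 58]
L1: h(7,45)=(7*31+45)%997=262 h(91,4)=(91*31+4)%997=831 h(81,55)=(81*31+55)%997=572 h(92,58)=(92*31+58)%997=916 -> [262, 831, 572, 916]
L2: h(262,831)=(262*31+831)%997=977 h(572,916)=(572*31+916)%997=702 -> [977, 702]
L3: h(977,702)=(977*31+702)%997=82 -> [82]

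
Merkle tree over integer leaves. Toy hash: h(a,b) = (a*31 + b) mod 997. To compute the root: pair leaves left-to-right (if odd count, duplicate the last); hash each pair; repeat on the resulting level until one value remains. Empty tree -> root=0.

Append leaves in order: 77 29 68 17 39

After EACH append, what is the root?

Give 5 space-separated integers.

After append 77 (leaves=[77]):
  L0: [77]
  root=77
After append 29 (leaves=[77, 29]):
  L0: [77, 29]
  L1: h(77,29)=(77*31+29)%997=422 -> [422]
  root=422
After append 68 (leaves=[77, 29, 68]):
  L0: [77, 29, 68]
  L1: h(77,29)=(77*31+29)%997=422 h(68,68)=(68*31+68)%997=182 -> [422, 182]
  L2: h(422,182)=(422*31+182)%997=303 -> [303]
  root=303
After append 17 (leaves=[77, 29, 68, 17]):
  L0: [77, 29, 68, 17]
  L1: h(77,29)=(77*31+29)%997=422 h(68,17)=(68*31+17)%997=131 -> [422, 131]
  L2: h(422,131)=(422*31+131)%997=252 -> [252]
  root=252
After append 39 (leaves=[77, 29, 68, 17, 39]):
  L0: [77, 29, 68, 17, 39]
  L1: h(77,29)=(77*31+29)%997=422 h(68,17)=(68*31+17)%997=131 h(39,39)=(39*31+39)%997=251 -> [422, 131, 251]
  L2: h(422,131)=(422*31+131)%997=252 h(251,251)=(251*31+251)%997=56 -> [252, 56]
  L3: h(252,56)=(252*31+56)%997=889 -> [889]
  root=889

Answer: 77 422 303 252 889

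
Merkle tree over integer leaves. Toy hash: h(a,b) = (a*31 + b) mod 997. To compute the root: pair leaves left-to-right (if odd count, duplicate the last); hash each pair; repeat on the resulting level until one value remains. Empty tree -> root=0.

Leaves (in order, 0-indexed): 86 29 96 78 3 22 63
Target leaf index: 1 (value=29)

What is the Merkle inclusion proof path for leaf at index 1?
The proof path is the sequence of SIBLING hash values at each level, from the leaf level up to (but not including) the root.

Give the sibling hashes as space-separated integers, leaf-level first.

L0 (leaves): [86, 29, 96, 78, 3, 22, 63], target index=1
L1: h(86,29)=(86*31+29)%997=701 [pair 0] h(96,78)=(96*31+78)%997=63 [pair 1] h(3,22)=(3*31+22)%997=115 [pair 2] h(63,63)=(63*31+63)%997=22 [pair 3] -> [701, 63, 115, 22]
  Sibling for proof at L0: 86
L2: h(701,63)=(701*31+63)%997=857 [pair 0] h(115,22)=(115*31+22)%997=596 [pair 1] -> [857, 596]
  Sibling for proof at L1: 63
L3: h(857,596)=(857*31+596)%997=244 [pair 0] -> [244]
  Sibling for proof at L2: 596
Root: 244
Proof path (sibling hashes from leaf to root): [86, 63, 596]

Answer: 86 63 596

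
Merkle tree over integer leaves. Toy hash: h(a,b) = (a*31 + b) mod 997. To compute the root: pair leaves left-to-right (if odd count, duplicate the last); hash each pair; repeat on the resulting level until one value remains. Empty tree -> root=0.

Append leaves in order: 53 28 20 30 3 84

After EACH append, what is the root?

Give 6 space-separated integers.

Answer: 53 674 597 607 952 553

Derivation:
After append 53 (leaves=[53]):
  L0: [53]
  root=53
After append 28 (leaves=[53, 28]):
  L0: [53, 28]
  L1: h(53,28)=(53*31+28)%997=674 -> [674]
  root=674
After append 20 (leaves=[53, 28, 20]):
  L0: [53, 28, 20]
  L1: h(53,28)=(53*31+28)%997=674 h(20,20)=(20*31+20)%997=640 -> [674, 640]
  L2: h(674,640)=(674*31+640)%997=597 -> [597]
  root=597
After append 30 (leaves=[53, 28, 20, 30]):
  L0: [53, 28, 20, 30]
  L1: h(53,28)=(53*31+28)%997=674 h(20,30)=(20*31+30)%997=650 -> [674, 650]
  L2: h(674,650)=(674*31+650)%997=607 -> [607]
  root=607
After append 3 (leaves=[53, 28, 20, 30, 3]):
  L0: [53, 28, 20, 30, 3]
  L1: h(53,28)=(53*31+28)%997=674 h(20,30)=(20*31+30)%997=650 h(3,3)=(3*31+3)%997=96 -> [674, 650, 96]
  L2: h(674,650)=(674*31+650)%997=607 h(96,96)=(96*31+96)%997=81 -> [607, 81]
  L3: h(607,81)=(607*31+81)%997=952 -> [952]
  root=952
After append 84 (leaves=[53, 28, 20, 30, 3, 84]):
  L0: [53, 28, 20, 30, 3, 84]
  L1: h(53,28)=(53*31+28)%997=674 h(20,30)=(20*31+30)%997=650 h(3,84)=(3*31+84)%997=177 -> [674, 650, 177]
  L2: h(674,650)=(674*31+650)%997=607 h(177,177)=(177*31+177)%997=679 -> [607, 679]
  L3: h(607,679)=(607*31+679)%997=553 -> [553]
  root=553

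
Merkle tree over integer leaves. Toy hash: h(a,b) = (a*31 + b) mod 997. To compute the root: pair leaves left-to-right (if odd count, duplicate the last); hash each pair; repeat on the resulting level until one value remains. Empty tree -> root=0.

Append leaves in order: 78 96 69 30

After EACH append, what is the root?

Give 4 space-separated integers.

After append 78 (leaves=[78]):
  L0: [78]
  root=78
After append 96 (leaves=[78, 96]):
  L0: [78, 96]
  L1: h(78,96)=(78*31+96)%997=520 -> [520]
  root=520
After append 69 (leaves=[78, 96, 69]):
  L0: [78, 96, 69]
  L1: h(78,96)=(78*31+96)%997=520 h(69,69)=(69*31+69)%997=214 -> [520, 214]
  L2: h(520,214)=(520*31+214)%997=382 -> [382]
  root=382
After append 30 (leaves=[78, 96, 69, 30]):
  L0: [78, 96, 69, 30]
  L1: h(78,96)=(78*31+96)%997=520 h(69,30)=(69*31+30)%997=175 -> [520, 175]
  L2: h(520,175)=(520*31+175)%997=343 -> [343]
  root=343

Answer: 78 520 382 343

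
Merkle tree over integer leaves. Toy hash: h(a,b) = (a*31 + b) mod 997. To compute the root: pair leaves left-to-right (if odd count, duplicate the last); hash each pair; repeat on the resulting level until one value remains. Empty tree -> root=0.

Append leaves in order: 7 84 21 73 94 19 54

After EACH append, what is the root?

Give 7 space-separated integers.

Answer: 7 301 33 85 188 779 571

Derivation:
After append 7 (leaves=[7]):
  L0: [7]
  root=7
After append 84 (leaves=[7, 84]):
  L0: [7, 84]
  L1: h(7,84)=(7*31+84)%997=301 -> [301]
  root=301
After append 21 (leaves=[7, 84, 21]):
  L0: [7, 84, 21]
  L1: h(7,84)=(7*31+84)%997=301 h(21,21)=(21*31+21)%997=672 -> [301, 672]
  L2: h(301,672)=(301*31+672)%997=33 -> [33]
  root=33
After append 73 (leaves=[7, 84, 21, 73]):
  L0: [7, 84, 21, 73]
  L1: h(7,84)=(7*31+84)%997=301 h(21,73)=(21*31+73)%997=724 -> [301, 724]
  L2: h(301,724)=(301*31+724)%997=85 -> [85]
  root=85
After append 94 (leaves=[7, 84, 21, 73, 94]):
  L0: [7, 84, 21, 73, 94]
  L1: h(7,84)=(7*31+84)%997=301 h(21,73)=(21*31+73)%997=724 h(94,94)=(94*31+94)%997=17 -> [301, 724, 17]
  L2: h(301,724)=(301*31+724)%997=85 h(17,17)=(17*31+17)%997=544 -> [85, 544]
  L3: h(85,544)=(85*31+544)%997=188 -> [188]
  root=188
After append 19 (leaves=[7, 84, 21, 73, 94, 19]):
  L0: [7, 84, 21, 73, 94, 19]
  L1: h(7,84)=(7*31+84)%997=301 h(21,73)=(21*31+73)%997=724 h(94,19)=(94*31+19)%997=939 -> [301, 724, 939]
  L2: h(301,724)=(301*31+724)%997=85 h(939,939)=(939*31+939)%997=138 -> [85, 138]
  L3: h(85,138)=(85*31+138)%997=779 -> [779]
  root=779
After append 54 (leaves=[7, 84, 21, 73, 94, 19, 54]):
  L0: [7, 84, 21, 73, 94, 19, 54]
  L1: h(7,84)=(7*31+84)%997=301 h(21,73)=(21*31+73)%997=724 h(94,19)=(94*31+19)%997=939 h(54,54)=(54*31+54)%997=731 -> [301, 724, 939, 731]
  L2: h(301,724)=(301*31+724)%997=85 h(939,731)=(939*31+731)%997=927 -> [85, 927]
  L3: h(85,927)=(85*31+927)%997=571 -> [571]
  root=571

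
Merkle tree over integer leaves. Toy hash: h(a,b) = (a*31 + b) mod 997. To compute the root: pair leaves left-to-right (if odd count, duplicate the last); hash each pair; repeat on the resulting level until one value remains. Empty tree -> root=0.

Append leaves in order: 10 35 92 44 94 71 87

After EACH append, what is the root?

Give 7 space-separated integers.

Answer: 10 345 678 630 134 395 194

Derivation:
After append 10 (leaves=[10]):
  L0: [10]
  root=10
After append 35 (leaves=[10, 35]):
  L0: [10, 35]
  L1: h(10,35)=(10*31+35)%997=345 -> [345]
  root=345
After append 92 (leaves=[10, 35, 92]):
  L0: [10, 35, 92]
  L1: h(10,35)=(10*31+35)%997=345 h(92,92)=(92*31+92)%997=950 -> [345, 950]
  L2: h(345,950)=(345*31+950)%997=678 -> [678]
  root=678
After append 44 (leaves=[10, 35, 92, 44]):
  L0: [10, 35, 92, 44]
  L1: h(10,35)=(10*31+35)%997=345 h(92,44)=(92*31+44)%997=902 -> [345, 902]
  L2: h(345,902)=(345*31+902)%997=630 -> [630]
  root=630
After append 94 (leaves=[10, 35, 92, 44, 94]):
  L0: [10, 35, 92, 44, 94]
  L1: h(10,35)=(10*31+35)%997=345 h(92,44)=(92*31+44)%997=902 h(94,94)=(94*31+94)%997=17 -> [345, 902, 17]
  L2: h(345,902)=(345*31+902)%997=630 h(17,17)=(17*31+17)%997=544 -> [630, 544]
  L3: h(630,544)=(630*31+544)%997=134 -> [134]
  root=134
After append 71 (leaves=[10, 35, 92, 44, 94, 71]):
  L0: [10, 35, 92, 44, 94, 71]
  L1: h(10,35)=(10*31+35)%997=345 h(92,44)=(92*31+44)%997=902 h(94,71)=(94*31+71)%997=991 -> [345, 902, 991]
  L2: h(345,902)=(345*31+902)%997=630 h(991,991)=(991*31+991)%997=805 -> [630, 805]
  L3: h(630,805)=(630*31+805)%997=395 -> [395]
  root=395
After append 87 (leaves=[10, 35, 92, 44, 94, 71, 87]):
  L0: [10, 35, 92, 44, 94, 71, 87]
  L1: h(10,35)=(10*31+35)%997=345 h(92,44)=(92*31+44)%997=902 h(94,71)=(94*31+71)%997=991 h(87,87)=(87*31+87)%997=790 -> [345, 902, 991, 790]
  L2: h(345,902)=(345*31+902)%997=630 h(991,790)=(991*31+790)%997=604 -> [630, 604]
  L3: h(630,604)=(630*31+604)%997=194 -> [194]
  root=194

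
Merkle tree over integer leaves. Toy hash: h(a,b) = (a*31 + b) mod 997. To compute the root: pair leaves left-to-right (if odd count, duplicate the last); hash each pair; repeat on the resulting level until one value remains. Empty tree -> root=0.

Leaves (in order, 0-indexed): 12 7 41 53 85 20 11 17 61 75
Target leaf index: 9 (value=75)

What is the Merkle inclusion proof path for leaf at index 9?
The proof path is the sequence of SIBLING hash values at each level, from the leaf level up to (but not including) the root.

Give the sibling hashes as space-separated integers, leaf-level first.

Answer: 61 969 101 393

Derivation:
L0 (leaves): [12, 7, 41, 53, 85, 20, 11, 17, 61, 75], target index=9
L1: h(12,7)=(12*31+7)%997=379 [pair 0] h(41,53)=(41*31+53)%997=327 [pair 1] h(85,20)=(85*31+20)%997=661 [pair 2] h(11,17)=(11*31+17)%997=358 [pair 3] h(61,75)=(61*31+75)%997=969 [pair 4] -> [379, 327, 661, 358, 969]
  Sibling for proof at L0: 61
L2: h(379,327)=(379*31+327)%997=112 [pair 0] h(661,358)=(661*31+358)%997=909 [pair 1] h(969,969)=(969*31+969)%997=101 [pair 2] -> [112, 909, 101]
  Sibling for proof at L1: 969
L3: h(112,909)=(112*31+909)%997=393 [pair 0] h(101,101)=(101*31+101)%997=241 [pair 1] -> [393, 241]
  Sibling for proof at L2: 101
L4: h(393,241)=(393*31+241)%997=460 [pair 0] -> [460]
  Sibling for proof at L3: 393
Root: 460
Proof path (sibling hashes from leaf to root): [61, 969, 101, 393]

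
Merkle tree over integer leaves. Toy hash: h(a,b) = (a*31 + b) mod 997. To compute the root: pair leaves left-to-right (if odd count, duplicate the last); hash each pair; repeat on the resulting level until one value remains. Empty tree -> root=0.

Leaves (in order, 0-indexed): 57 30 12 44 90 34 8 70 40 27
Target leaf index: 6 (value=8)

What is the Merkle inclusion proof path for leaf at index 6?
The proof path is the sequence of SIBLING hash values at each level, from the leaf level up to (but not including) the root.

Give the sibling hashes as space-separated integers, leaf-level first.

L0 (leaves): [57, 30, 12, 44, 90, 34, 8, 70, 40, 27], target index=6
L1: h(57,30)=(57*31+30)%997=800 [pair 0] h(12,44)=(12*31+44)%997=416 [pair 1] h(90,34)=(90*31+34)%997=830 [pair 2] h(8,70)=(8*31+70)%997=318 [pair 3] h(40,27)=(40*31+27)%997=270 [pair 4] -> [800, 416, 830, 318, 270]
  Sibling for proof at L0: 70
L2: h(800,416)=(800*31+416)%997=291 [pair 0] h(830,318)=(830*31+318)%997=126 [pair 1] h(270,270)=(270*31+270)%997=664 [pair 2] -> [291, 126, 664]
  Sibling for proof at L1: 830
L3: h(291,126)=(291*31+126)%997=174 [pair 0] h(664,664)=(664*31+664)%997=311 [pair 1] -> [174, 311]
  Sibling for proof at L2: 291
L4: h(174,311)=(174*31+311)%997=720 [pair 0] -> [720]
  Sibling for proof at L3: 311
Root: 720
Proof path (sibling hashes from leaf to root): [70, 830, 291, 311]

Answer: 70 830 291 311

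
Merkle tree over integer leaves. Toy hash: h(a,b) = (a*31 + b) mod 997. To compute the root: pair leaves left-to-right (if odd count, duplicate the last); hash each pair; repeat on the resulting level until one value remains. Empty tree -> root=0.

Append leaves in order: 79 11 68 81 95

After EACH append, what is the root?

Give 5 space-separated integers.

After append 79 (leaves=[79]):
  L0: [79]
  root=79
After append 11 (leaves=[79, 11]):
  L0: [79, 11]
  L1: h(79,11)=(79*31+11)%997=466 -> [466]
  root=466
After append 68 (leaves=[79, 11, 68]):
  L0: [79, 11, 68]
  L1: h(79,11)=(79*31+11)%997=466 h(68,68)=(68*31+68)%997=182 -> [466, 182]
  L2: h(466,182)=(466*31+182)%997=670 -> [670]
  root=670
After append 81 (leaves=[79, 11, 68, 81]):
  L0: [79, 11, 68, 81]
  L1: h(79,11)=(79*31+11)%997=466 h(68,81)=(68*31+81)%997=195 -> [466, 195]
  L2: h(466,195)=(466*31+195)%997=683 -> [683]
  root=683
After append 95 (leaves=[79, 11, 68, 81, 95]):
  L0: [79, 11, 68, 81, 95]
  L1: h(79,11)=(79*31+11)%997=466 h(68,81)=(68*31+81)%997=195 h(95,95)=(95*31+95)%997=49 -> [466, 195, 49]
  L2: h(466,195)=(466*31+195)%997=683 h(49,49)=(49*31+49)%997=571 -> [683, 571]
  L3: h(683,571)=(683*31+571)%997=807 -> [807]
  root=807

Answer: 79 466 670 683 807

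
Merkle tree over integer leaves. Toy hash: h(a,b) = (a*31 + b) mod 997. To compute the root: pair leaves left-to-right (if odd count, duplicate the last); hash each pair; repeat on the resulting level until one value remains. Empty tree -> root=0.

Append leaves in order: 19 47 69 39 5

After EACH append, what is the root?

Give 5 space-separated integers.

Answer: 19 636 987 957 889

Derivation:
After append 19 (leaves=[19]):
  L0: [19]
  root=19
After append 47 (leaves=[19, 47]):
  L0: [19, 47]
  L1: h(19,47)=(19*31+47)%997=636 -> [636]
  root=636
After append 69 (leaves=[19, 47, 69]):
  L0: [19, 47, 69]
  L1: h(19,47)=(19*31+47)%997=636 h(69,69)=(69*31+69)%997=214 -> [636, 214]
  L2: h(636,214)=(636*31+214)%997=987 -> [987]
  root=987
After append 39 (leaves=[19, 47, 69, 39]):
  L0: [19, 47, 69, 39]
  L1: h(19,47)=(19*31+47)%997=636 h(69,39)=(69*31+39)%997=184 -> [636, 184]
  L2: h(636,184)=(636*31+184)%997=957 -> [957]
  root=957
After append 5 (leaves=[19, 47, 69, 39, 5]):
  L0: [19, 47, 69, 39, 5]
  L1: h(19,47)=(19*31+47)%997=636 h(69,39)=(69*31+39)%997=184 h(5,5)=(5*31+5)%997=160 -> [636, 184, 160]
  L2: h(636,184)=(636*31+184)%997=957 h(160,160)=(160*31+160)%997=135 -> [957, 135]
  L3: h(957,135)=(957*31+135)%997=889 -> [889]
  root=889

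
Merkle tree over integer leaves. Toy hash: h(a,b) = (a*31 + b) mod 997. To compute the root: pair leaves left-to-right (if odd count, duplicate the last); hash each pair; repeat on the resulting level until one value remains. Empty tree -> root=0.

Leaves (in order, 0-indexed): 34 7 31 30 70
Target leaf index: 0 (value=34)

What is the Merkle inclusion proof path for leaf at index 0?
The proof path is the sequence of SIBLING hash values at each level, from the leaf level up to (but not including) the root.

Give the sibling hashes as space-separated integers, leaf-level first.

Answer: 7 991 893

Derivation:
L0 (leaves): [34, 7, 31, 30, 70], target index=0
L1: h(34,7)=(34*31+7)%997=64 [pair 0] h(31,30)=(31*31+30)%997=991 [pair 1] h(70,70)=(70*31+70)%997=246 [pair 2] -> [64, 991, 246]
  Sibling for proof at L0: 7
L2: h(64,991)=(64*31+991)%997=981 [pair 0] h(246,246)=(246*31+246)%997=893 [pair 1] -> [981, 893]
  Sibling for proof at L1: 991
L3: h(981,893)=(981*31+893)%997=397 [pair 0] -> [397]
  Sibling for proof at L2: 893
Root: 397
Proof path (sibling hashes from leaf to root): [7, 991, 893]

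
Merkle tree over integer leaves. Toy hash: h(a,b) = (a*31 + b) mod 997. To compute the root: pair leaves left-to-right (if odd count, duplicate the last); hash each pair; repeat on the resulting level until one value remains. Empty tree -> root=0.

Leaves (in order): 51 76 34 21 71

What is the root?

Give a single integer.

L0: [51, 76, 34, 21, 71]
L1: h(51,76)=(51*31+76)%997=660 h(34,21)=(34*31+21)%997=78 h(71,71)=(71*31+71)%997=278 -> [660, 78, 278]
L2: h(660,78)=(660*31+78)%997=598 h(278,278)=(278*31+278)%997=920 -> [598, 920]
L3: h(598,920)=(598*31+920)%997=515 -> [515]

Answer: 515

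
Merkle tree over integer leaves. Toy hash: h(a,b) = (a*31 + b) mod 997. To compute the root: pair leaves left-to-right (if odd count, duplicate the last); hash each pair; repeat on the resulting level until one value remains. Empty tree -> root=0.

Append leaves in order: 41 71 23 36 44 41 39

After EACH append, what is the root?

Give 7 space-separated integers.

After append 41 (leaves=[41]):
  L0: [41]
  root=41
After append 71 (leaves=[41, 71]):
  L0: [41, 71]
  L1: h(41,71)=(41*31+71)%997=345 -> [345]
  root=345
After append 23 (leaves=[41, 71, 23]):
  L0: [41, 71, 23]
  L1: h(41,71)=(41*31+71)%997=345 h(23,23)=(23*31+23)%997=736 -> [345, 736]
  L2: h(345,736)=(345*31+736)%997=464 -> [464]
  root=464
After append 36 (leaves=[41, 71, 23, 36]):
  L0: [41, 71, 23, 36]
  L1: h(41,71)=(41*31+71)%997=345 h(23,36)=(23*31+36)%997=749 -> [345, 749]
  L2: h(345,749)=(345*31+749)%997=477 -> [477]
  root=477
After append 44 (leaves=[41, 71, 23, 36, 44]):
  L0: [41, 71, 23, 36, 44]
  L1: h(41,71)=(41*31+71)%997=345 h(23,36)=(23*31+36)%997=749 h(44,44)=(44*31+44)%997=411 -> [345, 749, 411]
  L2: h(345,749)=(345*31+749)%997=477 h(411,411)=(411*31+411)%997=191 -> [477, 191]
  L3: h(477,191)=(477*31+191)%997=23 -> [23]
  root=23
After append 41 (leaves=[41, 71, 23, 36, 44, 41]):
  L0: [41, 71, 23, 36, 44, 41]
  L1: h(41,71)=(41*31+71)%997=345 h(23,36)=(23*31+36)%997=749 h(44,41)=(44*31+41)%997=408 -> [345, 749, 408]
  L2: h(345,749)=(345*31+749)%997=477 h(408,408)=(408*31+408)%997=95 -> [477, 95]
  L3: h(477,95)=(477*31+95)%997=924 -> [924]
  root=924
After append 39 (leaves=[41, 71, 23, 36, 44, 41, 39]):
  L0: [41, 71, 23, 36, 44, 41, 39]
  L1: h(41,71)=(41*31+71)%997=345 h(23,36)=(23*31+36)%997=749 h(44,41)=(44*31+41)%997=408 h(39,39)=(39*31+39)%997=251 -> [345, 749, 408, 251]
  L2: h(345,749)=(345*31+749)%997=477 h(408,251)=(408*31+251)%997=935 -> [477, 935]
  L3: h(477,935)=(477*31+935)%997=767 -> [767]
  root=767

Answer: 41 345 464 477 23 924 767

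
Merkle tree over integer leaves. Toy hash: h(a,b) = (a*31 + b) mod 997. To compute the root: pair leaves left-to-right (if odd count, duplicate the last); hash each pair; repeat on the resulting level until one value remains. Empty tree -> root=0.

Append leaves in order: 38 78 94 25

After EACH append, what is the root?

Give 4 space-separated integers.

Answer: 38 259 70 1

Derivation:
After append 38 (leaves=[38]):
  L0: [38]
  root=38
After append 78 (leaves=[38, 78]):
  L0: [38, 78]
  L1: h(38,78)=(38*31+78)%997=259 -> [259]
  root=259
After append 94 (leaves=[38, 78, 94]):
  L0: [38, 78, 94]
  L1: h(38,78)=(38*31+78)%997=259 h(94,94)=(94*31+94)%997=17 -> [259, 17]
  L2: h(259,17)=(259*31+17)%997=70 -> [70]
  root=70
After append 25 (leaves=[38, 78, 94, 25]):
  L0: [38, 78, 94, 25]
  L1: h(38,78)=(38*31+78)%997=259 h(94,25)=(94*31+25)%997=945 -> [259, 945]
  L2: h(259,945)=(259*31+945)%997=1 -> [1]
  root=1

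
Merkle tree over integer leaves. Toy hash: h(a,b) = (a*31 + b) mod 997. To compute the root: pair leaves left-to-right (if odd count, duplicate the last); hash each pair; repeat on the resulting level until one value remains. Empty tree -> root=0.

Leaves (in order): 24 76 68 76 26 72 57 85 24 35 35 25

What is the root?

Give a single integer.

L0: [24, 76, 68, 76, 26, 72, 57, 85, 24, 35, 35, 25]
L1: h(24,76)=(24*31+76)%997=820 h(68,76)=(68*31+76)%997=190 h(26,72)=(26*31+72)%997=878 h(57,85)=(57*31+85)%997=855 h(24,35)=(24*31+35)%997=779 h(35,25)=(35*31+25)%997=113 -> [820, 190, 878, 855, 779, 113]
L2: h(820,190)=(820*31+190)%997=685 h(878,855)=(878*31+855)%997=157 h(779,113)=(779*31+113)%997=334 -> [685, 157, 334]
L3: h(685,157)=(685*31+157)%997=455 h(334,334)=(334*31+334)%997=718 -> [455, 718]
L4: h(455,718)=(455*31+718)%997=865 -> [865]

Answer: 865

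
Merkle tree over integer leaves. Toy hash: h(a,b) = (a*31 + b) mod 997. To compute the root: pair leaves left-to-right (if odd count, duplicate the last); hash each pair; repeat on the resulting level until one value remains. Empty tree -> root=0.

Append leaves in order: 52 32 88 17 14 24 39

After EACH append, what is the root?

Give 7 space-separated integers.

Answer: 52 647 939 868 367 687 480

Derivation:
After append 52 (leaves=[52]):
  L0: [52]
  root=52
After append 32 (leaves=[52, 32]):
  L0: [52, 32]
  L1: h(52,32)=(52*31+32)%997=647 -> [647]
  root=647
After append 88 (leaves=[52, 32, 88]):
  L0: [52, 32, 88]
  L1: h(52,32)=(52*31+32)%997=647 h(88,88)=(88*31+88)%997=822 -> [647, 822]
  L2: h(647,822)=(647*31+822)%997=939 -> [939]
  root=939
After append 17 (leaves=[52, 32, 88, 17]):
  L0: [52, 32, 88, 17]
  L1: h(52,32)=(52*31+32)%997=647 h(88,17)=(88*31+17)%997=751 -> [647, 751]
  L2: h(647,751)=(647*31+751)%997=868 -> [868]
  root=868
After append 14 (leaves=[52, 32, 88, 17, 14]):
  L0: [52, 32, 88, 17, 14]
  L1: h(52,32)=(52*31+32)%997=647 h(88,17)=(88*31+17)%997=751 h(14,14)=(14*31+14)%997=448 -> [647, 751, 448]
  L2: h(647,751)=(647*31+751)%997=868 h(448,448)=(448*31+448)%997=378 -> [868, 378]
  L3: h(868,378)=(868*31+378)%997=367 -> [367]
  root=367
After append 24 (leaves=[52, 32, 88, 17, 14, 24]):
  L0: [52, 32, 88, 17, 14, 24]
  L1: h(52,32)=(52*31+32)%997=647 h(88,17)=(88*31+17)%997=751 h(14,24)=(14*31+24)%997=458 -> [647, 751, 458]
  L2: h(647,751)=(647*31+751)%997=868 h(458,458)=(458*31+458)%997=698 -> [868, 698]
  L3: h(868,698)=(868*31+698)%997=687 -> [687]
  root=687
After append 39 (leaves=[52, 32, 88, 17, 14, 24, 39]):
  L0: [52, 32, 88, 17, 14, 24, 39]
  L1: h(52,32)=(52*31+32)%997=647 h(88,17)=(88*31+17)%997=751 h(14,24)=(14*31+24)%997=458 h(39,39)=(39*31+39)%997=251 -> [647, 751, 458, 251]
  L2: h(647,751)=(647*31+751)%997=868 h(458,251)=(458*31+251)%997=491 -> [868, 491]
  L3: h(868,491)=(868*31+491)%997=480 -> [480]
  root=480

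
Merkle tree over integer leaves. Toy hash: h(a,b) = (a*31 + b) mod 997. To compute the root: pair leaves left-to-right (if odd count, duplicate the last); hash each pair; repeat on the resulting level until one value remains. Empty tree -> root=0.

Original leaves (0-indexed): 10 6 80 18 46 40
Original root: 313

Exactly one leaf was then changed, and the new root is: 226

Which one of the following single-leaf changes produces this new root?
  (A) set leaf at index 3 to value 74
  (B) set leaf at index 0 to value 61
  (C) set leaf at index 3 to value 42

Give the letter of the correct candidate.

Original leaves: [10, 6, 80, 18, 46, 40]
Target new root: 226
Try each candidate change and compute the resulting root:
Candidate A: set leaf[3] = 74 -> leaves = [10, 6, 80, 74, 46, 40]
  L0: [10, 6, 80, 74, 46, 40]
  L1: h(10,6)=(10*31+6)%997=316 h(80,74)=(80*31+74)%997=560 h(46,40)=(46*31+40)%997=469 -> [316, 560, 469]
  L2: h(316,560)=(316*31+560)%997=386 h(469,469)=(469*31+469)%997=53 -> [386, 53]
  L3: h(386,53)=(386*31+53)%997=55 -> [55]
  root = 55 != target 226
Candidate B: set leaf[0] = 61 -> leaves = [61, 6, 80, 18, 46, 40]
  L0: [61, 6, 80, 18, 46, 40]
  L1: h(61,6)=(61*31+6)%997=900 h(80,18)=(80*31+18)%997=504 h(46,40)=(46*31+40)%997=469 -> [900, 504, 469]
  L2: h(900,504)=(900*31+504)%997=488 h(469,469)=(469*31+469)%997=53 -> [488, 53]
  L3: h(488,53)=(488*31+53)%997=226 -> [226]
  root = 226 == target 226  ** MATCH **
Candidate C: set leaf[3] = 42 -> leaves = [10, 6, 80, 42, 46, 40]
  L0: [10, 6, 80, 42, 46, 40]
  L1: h(10,6)=(10*31+6)%997=316 h(80,42)=(80*31+42)%997=528 h(46,40)=(46*31+40)%997=469 -> [316, 528, 469]
  L2: h(316,528)=(316*31+528)%997=354 h(469,469)=(469*31+469)%997=53 -> [354, 53]
  L3: h(354,53)=(354*31+53)%997=60 -> [60]
  root = 60 != target 226
Candidate B produces the target root.

Answer: B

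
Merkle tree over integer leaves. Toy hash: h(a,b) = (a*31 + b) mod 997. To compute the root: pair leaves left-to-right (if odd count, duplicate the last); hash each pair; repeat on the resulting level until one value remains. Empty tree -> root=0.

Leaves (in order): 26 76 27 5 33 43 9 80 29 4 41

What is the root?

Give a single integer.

L0: [26, 76, 27, 5, 33, 43, 9, 80, 29, 4, 41]
L1: h(26,76)=(26*31+76)%997=882 h(27,5)=(27*31+5)%997=842 h(33,43)=(33*31+43)%997=69 h(9,80)=(9*31+80)%997=359 h(29,4)=(29*31+4)%997=903 h(41,41)=(41*31+41)%997=315 -> [882, 842, 69, 359, 903, 315]
L2: h(882,842)=(882*31+842)%997=268 h(69,359)=(69*31+359)%997=504 h(903,315)=(903*31+315)%997=392 -> [268, 504, 392]
L3: h(268,504)=(268*31+504)%997=836 h(392,392)=(392*31+392)%997=580 -> [836, 580]
L4: h(836,580)=(836*31+580)%997=574 -> [574]

Answer: 574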